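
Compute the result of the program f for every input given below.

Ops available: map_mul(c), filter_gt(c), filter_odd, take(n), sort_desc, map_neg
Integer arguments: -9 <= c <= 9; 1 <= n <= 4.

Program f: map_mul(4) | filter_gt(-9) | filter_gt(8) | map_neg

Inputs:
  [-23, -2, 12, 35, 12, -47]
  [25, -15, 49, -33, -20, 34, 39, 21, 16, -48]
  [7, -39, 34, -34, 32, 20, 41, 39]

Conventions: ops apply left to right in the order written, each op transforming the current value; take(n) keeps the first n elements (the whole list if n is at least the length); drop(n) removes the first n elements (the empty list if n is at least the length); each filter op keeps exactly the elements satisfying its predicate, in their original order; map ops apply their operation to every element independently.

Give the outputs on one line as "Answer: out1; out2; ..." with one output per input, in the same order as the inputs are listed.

Execution, op by op:
  [-23, -2, 12, 35, 12, -47] -> [-92, -8, 48, 140, 48, -188] -> [-8, 48, 140, 48] -> [48, 140, 48] -> [-48, -140, -48]
  [25, -15, 49, -33, -20, 34, 39, 21, 16, -48] -> [100, -60, 196, -132, -80, 136, 156, 84, 64, -192] -> [100, 196, 136, 156, 84, 64] -> [100, 196, 136, 156, 84, 64] -> [-100, -196, -136, -156, -84, -64]
  [7, -39, 34, -34, 32, 20, 41, 39] -> [28, -156, 136, -136, 128, 80, 164, 156] -> [28, 136, 128, 80, 164, 156] -> [28, 136, 128, 80, 164, 156] -> [-28, -136, -128, -80, -164, -156]

[-48, -140, -48]; [-100, -196, -136, -156, -84, -64]; [-28, -136, -128, -80, -164, -156]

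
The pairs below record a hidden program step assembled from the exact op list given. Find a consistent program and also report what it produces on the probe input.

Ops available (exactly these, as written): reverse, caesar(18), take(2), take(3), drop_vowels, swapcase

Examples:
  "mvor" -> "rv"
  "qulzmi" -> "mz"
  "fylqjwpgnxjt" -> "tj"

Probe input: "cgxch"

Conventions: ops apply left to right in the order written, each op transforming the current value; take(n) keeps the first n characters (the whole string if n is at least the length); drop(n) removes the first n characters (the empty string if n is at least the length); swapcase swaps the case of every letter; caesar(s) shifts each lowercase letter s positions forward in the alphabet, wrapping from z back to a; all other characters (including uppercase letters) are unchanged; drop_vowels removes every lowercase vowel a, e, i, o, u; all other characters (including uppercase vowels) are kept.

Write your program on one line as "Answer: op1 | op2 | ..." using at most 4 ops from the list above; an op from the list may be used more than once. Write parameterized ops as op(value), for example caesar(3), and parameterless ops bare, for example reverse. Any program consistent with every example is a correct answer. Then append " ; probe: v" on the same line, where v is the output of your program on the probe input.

reverse | drop_vowels | take(2) ; probe: "hc"

Check, running the answer program on each example:
  "mvor" -> "rovm" -> "rvm" -> "rv"
  "qulzmi" -> "imzluq" -> "mzlq" -> "mz"
  "fylqjwpgnxjt" -> "tjxngpwjqlyf" -> "tjxngpwjqlyf" -> "tj"
  probe: "cgxch" -> "hcxgc" -> "hcxgc" -> "hc"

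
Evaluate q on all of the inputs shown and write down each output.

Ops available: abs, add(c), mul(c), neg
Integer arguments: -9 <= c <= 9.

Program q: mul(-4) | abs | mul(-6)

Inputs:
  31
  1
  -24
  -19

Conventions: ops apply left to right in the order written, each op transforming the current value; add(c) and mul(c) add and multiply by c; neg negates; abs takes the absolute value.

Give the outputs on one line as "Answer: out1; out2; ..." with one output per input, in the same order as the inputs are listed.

-744; -24; -576; -456

Execution, op by op:
  31 -> -124 -> 124 -> -744
  1 -> -4 -> 4 -> -24
  -24 -> 96 -> 96 -> -576
  -19 -> 76 -> 76 -> -456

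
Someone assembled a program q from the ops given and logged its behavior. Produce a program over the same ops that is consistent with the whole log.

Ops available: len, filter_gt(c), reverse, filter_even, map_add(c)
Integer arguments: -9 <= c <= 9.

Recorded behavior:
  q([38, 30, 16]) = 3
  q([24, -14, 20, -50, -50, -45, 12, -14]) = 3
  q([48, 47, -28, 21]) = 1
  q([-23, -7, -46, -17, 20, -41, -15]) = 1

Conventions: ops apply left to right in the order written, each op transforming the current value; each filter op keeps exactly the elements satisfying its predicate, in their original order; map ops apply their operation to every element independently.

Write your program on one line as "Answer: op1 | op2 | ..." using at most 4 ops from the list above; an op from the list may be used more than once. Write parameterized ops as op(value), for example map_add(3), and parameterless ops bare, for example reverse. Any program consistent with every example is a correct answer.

filter_even | filter_gt(9) | len

Check, running the answer program on each example:
  [38, 30, 16] -> [38, 30, 16] -> [38, 30, 16] -> 3
  [24, -14, 20, -50, -50, -45, 12, -14] -> [24, -14, 20, -50, -50, 12, -14] -> [24, 20, 12] -> 3
  [48, 47, -28, 21] -> [48, -28] -> [48] -> 1
  [-23, -7, -46, -17, 20, -41, -15] -> [-46, 20] -> [20] -> 1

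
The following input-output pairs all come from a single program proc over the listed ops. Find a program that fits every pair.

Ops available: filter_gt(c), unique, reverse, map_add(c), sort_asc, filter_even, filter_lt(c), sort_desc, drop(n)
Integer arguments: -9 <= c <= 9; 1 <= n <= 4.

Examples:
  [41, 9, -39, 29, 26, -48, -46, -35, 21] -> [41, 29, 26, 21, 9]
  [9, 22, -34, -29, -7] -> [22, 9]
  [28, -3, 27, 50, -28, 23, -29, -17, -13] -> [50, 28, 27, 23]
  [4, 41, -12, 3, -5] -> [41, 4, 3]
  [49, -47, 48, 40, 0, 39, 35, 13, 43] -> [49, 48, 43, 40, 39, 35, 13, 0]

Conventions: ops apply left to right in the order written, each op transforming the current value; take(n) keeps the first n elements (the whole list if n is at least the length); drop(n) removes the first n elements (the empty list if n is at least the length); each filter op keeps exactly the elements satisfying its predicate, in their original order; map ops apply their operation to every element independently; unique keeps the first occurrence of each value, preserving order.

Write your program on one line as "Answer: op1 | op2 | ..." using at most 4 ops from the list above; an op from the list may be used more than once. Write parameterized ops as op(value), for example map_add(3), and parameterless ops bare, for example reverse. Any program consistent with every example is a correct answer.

sort_asc | sort_desc | filter_gt(-1)

Check, running the answer program on each example:
  [41, 9, -39, 29, 26, -48, -46, -35, 21] -> [-48, -46, -39, -35, 9, 21, 26, 29, 41] -> [41, 29, 26, 21, 9, -35, -39, -46, -48] -> [41, 29, 26, 21, 9]
  [9, 22, -34, -29, -7] -> [-34, -29, -7, 9, 22] -> [22, 9, -7, -29, -34] -> [22, 9]
  [28, -3, 27, 50, -28, 23, -29, -17, -13] -> [-29, -28, -17, -13, -3, 23, 27, 28, 50] -> [50, 28, 27, 23, -3, -13, -17, -28, -29] -> [50, 28, 27, 23]
  [4, 41, -12, 3, -5] -> [-12, -5, 3, 4, 41] -> [41, 4, 3, -5, -12] -> [41, 4, 3]
  [49, -47, 48, 40, 0, 39, 35, 13, 43] -> [-47, 0, 13, 35, 39, 40, 43, 48, 49] -> [49, 48, 43, 40, 39, 35, 13, 0, -47] -> [49, 48, 43, 40, 39, 35, 13, 0]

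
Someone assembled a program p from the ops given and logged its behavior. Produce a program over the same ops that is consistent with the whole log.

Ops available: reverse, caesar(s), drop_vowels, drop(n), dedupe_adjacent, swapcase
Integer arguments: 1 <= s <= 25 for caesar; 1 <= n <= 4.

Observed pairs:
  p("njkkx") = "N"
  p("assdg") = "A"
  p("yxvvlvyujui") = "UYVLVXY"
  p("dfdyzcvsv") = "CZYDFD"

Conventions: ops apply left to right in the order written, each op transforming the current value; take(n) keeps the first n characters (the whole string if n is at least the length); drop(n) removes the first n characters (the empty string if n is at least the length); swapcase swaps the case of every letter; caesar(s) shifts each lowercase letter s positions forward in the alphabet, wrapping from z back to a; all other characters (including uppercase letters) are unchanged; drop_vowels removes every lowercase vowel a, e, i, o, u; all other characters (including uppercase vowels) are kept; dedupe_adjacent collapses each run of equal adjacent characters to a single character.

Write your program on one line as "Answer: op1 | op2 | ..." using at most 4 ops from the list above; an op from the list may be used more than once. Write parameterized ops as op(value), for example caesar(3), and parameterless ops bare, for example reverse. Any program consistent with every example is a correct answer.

dedupe_adjacent | swapcase | reverse | drop(3)

Check, running the answer program on each example:
  "njkkx" -> "njkx" -> "NJKX" -> "XKJN" -> "N"
  "assdg" -> "asdg" -> "ASDG" -> "GDSA" -> "A"
  "yxvvlvyujui" -> "yxvlvyujui" -> "YXVLVYUJUI" -> "IUJUYVLVXY" -> "UYVLVXY"
  "dfdyzcvsv" -> "dfdyzcvsv" -> "DFDYZCVSV" -> "VSVCZYDFD" -> "CZYDFD"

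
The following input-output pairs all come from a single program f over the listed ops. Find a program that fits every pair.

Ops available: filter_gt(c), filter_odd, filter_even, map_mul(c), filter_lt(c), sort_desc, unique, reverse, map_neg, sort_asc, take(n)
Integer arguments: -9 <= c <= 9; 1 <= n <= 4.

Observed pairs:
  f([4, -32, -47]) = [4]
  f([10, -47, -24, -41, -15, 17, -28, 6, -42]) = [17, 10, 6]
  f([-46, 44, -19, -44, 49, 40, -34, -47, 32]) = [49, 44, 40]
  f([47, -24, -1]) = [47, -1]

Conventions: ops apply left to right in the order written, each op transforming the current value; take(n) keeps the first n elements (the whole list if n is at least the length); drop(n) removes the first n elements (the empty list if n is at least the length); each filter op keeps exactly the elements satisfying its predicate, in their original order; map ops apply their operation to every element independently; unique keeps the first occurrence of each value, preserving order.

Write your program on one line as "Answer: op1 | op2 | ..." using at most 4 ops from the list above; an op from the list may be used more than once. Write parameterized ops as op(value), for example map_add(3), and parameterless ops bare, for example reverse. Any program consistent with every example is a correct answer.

filter_gt(-6) | take(3) | reverse | sort_desc

Check, running the answer program on each example:
  [4, -32, -47] -> [4] -> [4] -> [4] -> [4]
  [10, -47, -24, -41, -15, 17, -28, 6, -42] -> [10, 17, 6] -> [10, 17, 6] -> [6, 17, 10] -> [17, 10, 6]
  [-46, 44, -19, -44, 49, 40, -34, -47, 32] -> [44, 49, 40, 32] -> [44, 49, 40] -> [40, 49, 44] -> [49, 44, 40]
  [47, -24, -1] -> [47, -1] -> [47, -1] -> [-1, 47] -> [47, -1]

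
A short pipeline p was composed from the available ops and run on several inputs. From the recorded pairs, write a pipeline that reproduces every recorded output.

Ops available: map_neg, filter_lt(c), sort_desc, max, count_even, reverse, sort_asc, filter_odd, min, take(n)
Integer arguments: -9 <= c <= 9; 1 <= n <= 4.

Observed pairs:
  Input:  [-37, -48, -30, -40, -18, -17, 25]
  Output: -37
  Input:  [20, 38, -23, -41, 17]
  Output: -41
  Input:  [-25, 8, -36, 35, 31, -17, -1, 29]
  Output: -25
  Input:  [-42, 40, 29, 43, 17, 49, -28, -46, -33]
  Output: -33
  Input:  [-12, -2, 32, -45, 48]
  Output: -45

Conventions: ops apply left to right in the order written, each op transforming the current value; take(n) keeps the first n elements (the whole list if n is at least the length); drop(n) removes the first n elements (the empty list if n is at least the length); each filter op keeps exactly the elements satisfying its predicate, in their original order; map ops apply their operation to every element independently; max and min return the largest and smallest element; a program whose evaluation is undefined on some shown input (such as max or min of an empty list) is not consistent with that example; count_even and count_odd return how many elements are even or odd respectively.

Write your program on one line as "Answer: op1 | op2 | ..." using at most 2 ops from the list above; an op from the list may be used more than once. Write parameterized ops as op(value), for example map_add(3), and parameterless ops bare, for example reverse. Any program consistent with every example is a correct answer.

filter_odd | min

Check, running the answer program on each example:
  [-37, -48, -30, -40, -18, -17, 25] -> [-37, -17, 25] -> -37
  [20, 38, -23, -41, 17] -> [-23, -41, 17] -> -41
  [-25, 8, -36, 35, 31, -17, -1, 29] -> [-25, 35, 31, -17, -1, 29] -> -25
  [-42, 40, 29, 43, 17, 49, -28, -46, -33] -> [29, 43, 17, 49, -33] -> -33
  [-12, -2, 32, -45, 48] -> [-45] -> -45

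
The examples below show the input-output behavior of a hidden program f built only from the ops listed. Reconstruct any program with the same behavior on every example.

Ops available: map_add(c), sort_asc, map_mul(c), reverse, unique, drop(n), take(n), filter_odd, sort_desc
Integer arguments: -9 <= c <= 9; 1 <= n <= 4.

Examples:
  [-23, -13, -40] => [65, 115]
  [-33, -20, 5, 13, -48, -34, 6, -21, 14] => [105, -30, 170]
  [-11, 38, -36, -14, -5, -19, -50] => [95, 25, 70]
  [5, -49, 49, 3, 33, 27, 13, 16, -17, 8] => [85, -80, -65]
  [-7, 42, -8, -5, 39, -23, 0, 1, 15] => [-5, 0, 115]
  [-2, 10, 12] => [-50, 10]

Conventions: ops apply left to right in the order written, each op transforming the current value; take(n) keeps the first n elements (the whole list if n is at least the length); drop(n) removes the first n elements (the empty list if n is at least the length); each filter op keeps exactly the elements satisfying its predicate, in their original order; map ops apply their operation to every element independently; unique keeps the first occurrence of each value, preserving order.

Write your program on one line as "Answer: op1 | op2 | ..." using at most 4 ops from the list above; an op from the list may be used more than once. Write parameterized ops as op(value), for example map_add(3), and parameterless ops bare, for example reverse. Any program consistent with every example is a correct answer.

reverse | take(4) | drop(1) | map_mul(-5)

Check, running the answer program on each example:
  [-23, -13, -40] -> [-40, -13, -23] -> [-40, -13, -23] -> [-13, -23] -> [65, 115]
  [-33, -20, 5, 13, -48, -34, 6, -21, 14] -> [14, -21, 6, -34, -48, 13, 5, -20, -33] -> [14, -21, 6, -34] -> [-21, 6, -34] -> [105, -30, 170]
  [-11, 38, -36, -14, -5, -19, -50] -> [-50, -19, -5, -14, -36, 38, -11] -> [-50, -19, -5, -14] -> [-19, -5, -14] -> [95, 25, 70]
  [5, -49, 49, 3, 33, 27, 13, 16, -17, 8] -> [8, -17, 16, 13, 27, 33, 3, 49, -49, 5] -> [8, -17, 16, 13] -> [-17, 16, 13] -> [85, -80, -65]
  [-7, 42, -8, -5, 39, -23, 0, 1, 15] -> [15, 1, 0, -23, 39, -5, -8, 42, -7] -> [15, 1, 0, -23] -> [1, 0, -23] -> [-5, 0, 115]
  [-2, 10, 12] -> [12, 10, -2] -> [12, 10, -2] -> [10, -2] -> [-50, 10]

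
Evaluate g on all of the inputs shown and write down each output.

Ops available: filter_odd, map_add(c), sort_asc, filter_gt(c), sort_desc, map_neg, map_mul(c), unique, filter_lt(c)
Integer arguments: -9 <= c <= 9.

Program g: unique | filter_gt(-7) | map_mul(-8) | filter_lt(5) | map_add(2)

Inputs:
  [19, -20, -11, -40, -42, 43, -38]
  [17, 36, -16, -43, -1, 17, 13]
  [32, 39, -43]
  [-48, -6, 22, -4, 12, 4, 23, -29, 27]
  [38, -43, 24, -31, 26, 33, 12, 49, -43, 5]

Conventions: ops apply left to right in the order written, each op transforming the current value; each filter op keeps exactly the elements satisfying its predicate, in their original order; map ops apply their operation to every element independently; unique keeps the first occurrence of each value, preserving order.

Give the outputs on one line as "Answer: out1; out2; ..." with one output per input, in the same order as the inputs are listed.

Execution, op by op:
  [19, -20, -11, -40, -42, 43, -38] -> [19, -20, -11, -40, -42, 43, -38] -> [19, 43] -> [-152, -344] -> [-152, -344] -> [-150, -342]
  [17, 36, -16, -43, -1, 17, 13] -> [17, 36, -16, -43, -1, 13] -> [17, 36, -1, 13] -> [-136, -288, 8, -104] -> [-136, -288, -104] -> [-134, -286, -102]
  [32, 39, -43] -> [32, 39, -43] -> [32, 39] -> [-256, -312] -> [-256, -312] -> [-254, -310]
  [-48, -6, 22, -4, 12, 4, 23, -29, 27] -> [-48, -6, 22, -4, 12, 4, 23, -29, 27] -> [-6, 22, -4, 12, 4, 23, 27] -> [48, -176, 32, -96, -32, -184, -216] -> [-176, -96, -32, -184, -216] -> [-174, -94, -30, -182, -214]
  [38, -43, 24, -31, 26, 33, 12, 49, -43, 5] -> [38, -43, 24, -31, 26, 33, 12, 49, 5] -> [38, 24, 26, 33, 12, 49, 5] -> [-304, -192, -208, -264, -96, -392, -40] -> [-304, -192, -208, -264, -96, -392, -40] -> [-302, -190, -206, -262, -94, -390, -38]

[-150, -342]; [-134, -286, -102]; [-254, -310]; [-174, -94, -30, -182, -214]; [-302, -190, -206, -262, -94, -390, -38]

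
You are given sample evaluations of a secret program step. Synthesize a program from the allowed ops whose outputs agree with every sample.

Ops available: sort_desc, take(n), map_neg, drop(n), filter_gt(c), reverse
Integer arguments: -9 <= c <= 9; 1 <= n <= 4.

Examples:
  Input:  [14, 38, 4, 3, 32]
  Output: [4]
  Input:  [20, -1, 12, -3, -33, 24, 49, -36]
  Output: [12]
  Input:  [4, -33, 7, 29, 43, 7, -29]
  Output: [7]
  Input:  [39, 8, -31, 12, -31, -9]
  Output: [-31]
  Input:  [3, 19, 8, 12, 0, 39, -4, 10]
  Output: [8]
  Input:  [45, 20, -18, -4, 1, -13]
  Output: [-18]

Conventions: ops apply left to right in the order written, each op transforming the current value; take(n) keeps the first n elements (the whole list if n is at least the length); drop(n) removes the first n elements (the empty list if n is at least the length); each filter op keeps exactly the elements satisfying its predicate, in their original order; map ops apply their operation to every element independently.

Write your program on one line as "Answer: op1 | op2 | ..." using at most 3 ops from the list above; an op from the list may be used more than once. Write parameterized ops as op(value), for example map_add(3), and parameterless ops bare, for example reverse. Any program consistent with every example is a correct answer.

take(3) | reverse | take(1)

Check, running the answer program on each example:
  [14, 38, 4, 3, 32] -> [14, 38, 4] -> [4, 38, 14] -> [4]
  [20, -1, 12, -3, -33, 24, 49, -36] -> [20, -1, 12] -> [12, -1, 20] -> [12]
  [4, -33, 7, 29, 43, 7, -29] -> [4, -33, 7] -> [7, -33, 4] -> [7]
  [39, 8, -31, 12, -31, -9] -> [39, 8, -31] -> [-31, 8, 39] -> [-31]
  [3, 19, 8, 12, 0, 39, -4, 10] -> [3, 19, 8] -> [8, 19, 3] -> [8]
  [45, 20, -18, -4, 1, -13] -> [45, 20, -18] -> [-18, 20, 45] -> [-18]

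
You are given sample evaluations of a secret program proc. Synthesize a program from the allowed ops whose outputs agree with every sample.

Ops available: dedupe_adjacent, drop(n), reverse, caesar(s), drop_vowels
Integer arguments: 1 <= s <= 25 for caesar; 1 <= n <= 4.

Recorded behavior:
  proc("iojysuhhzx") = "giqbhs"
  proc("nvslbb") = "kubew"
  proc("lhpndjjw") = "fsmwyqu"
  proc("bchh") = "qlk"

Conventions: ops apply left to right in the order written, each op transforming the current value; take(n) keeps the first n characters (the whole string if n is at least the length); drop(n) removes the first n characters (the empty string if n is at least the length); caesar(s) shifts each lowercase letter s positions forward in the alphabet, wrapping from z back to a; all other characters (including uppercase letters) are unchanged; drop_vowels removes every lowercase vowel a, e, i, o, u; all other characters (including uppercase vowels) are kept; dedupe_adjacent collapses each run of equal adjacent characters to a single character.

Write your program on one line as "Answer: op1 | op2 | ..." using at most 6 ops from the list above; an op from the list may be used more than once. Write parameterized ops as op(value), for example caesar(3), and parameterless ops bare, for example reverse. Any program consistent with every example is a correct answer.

drop_vowels | reverse | dedupe_adjacent | reverse | caesar(9) | reverse

Check, running the answer program on each example:
  "iojysuhhzx" -> "jyshhzx" -> "xzhhsyj" -> "xzhsyj" -> "jyshzx" -> "shbqig" -> "giqbhs"
  "nvslbb" -> "nvslbb" -> "bblsvn" -> "blsvn" -> "nvslb" -> "webuk" -> "kubew"
  "lhpndjjw" -> "lhpndjjw" -> "wjjdnphl" -> "wjdnphl" -> "lhpndjw" -> "uqywmsf" -> "fsmwyqu"
  "bchh" -> "bchh" -> "hhcb" -> "hcb" -> "bch" -> "klq" -> "qlk"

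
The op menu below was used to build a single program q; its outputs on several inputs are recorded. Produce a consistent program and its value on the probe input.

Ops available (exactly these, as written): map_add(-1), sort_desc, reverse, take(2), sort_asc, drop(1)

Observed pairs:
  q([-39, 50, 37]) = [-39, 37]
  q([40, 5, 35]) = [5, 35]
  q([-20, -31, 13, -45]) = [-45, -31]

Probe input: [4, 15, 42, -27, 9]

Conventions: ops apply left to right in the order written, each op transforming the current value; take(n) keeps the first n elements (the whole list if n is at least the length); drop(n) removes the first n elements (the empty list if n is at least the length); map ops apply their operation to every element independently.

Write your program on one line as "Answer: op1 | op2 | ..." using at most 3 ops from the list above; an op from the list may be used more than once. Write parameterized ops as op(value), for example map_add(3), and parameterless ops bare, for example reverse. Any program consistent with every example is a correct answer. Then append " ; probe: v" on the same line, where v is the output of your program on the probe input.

reverse | sort_asc | take(2) ; probe: [-27, 4]

Check, running the answer program on each example:
  [-39, 50, 37] -> [37, 50, -39] -> [-39, 37, 50] -> [-39, 37]
  [40, 5, 35] -> [35, 5, 40] -> [5, 35, 40] -> [5, 35]
  [-20, -31, 13, -45] -> [-45, 13, -31, -20] -> [-45, -31, -20, 13] -> [-45, -31]
  probe: [4, 15, 42, -27, 9] -> [9, -27, 42, 15, 4] -> [-27, 4, 9, 15, 42] -> [-27, 4]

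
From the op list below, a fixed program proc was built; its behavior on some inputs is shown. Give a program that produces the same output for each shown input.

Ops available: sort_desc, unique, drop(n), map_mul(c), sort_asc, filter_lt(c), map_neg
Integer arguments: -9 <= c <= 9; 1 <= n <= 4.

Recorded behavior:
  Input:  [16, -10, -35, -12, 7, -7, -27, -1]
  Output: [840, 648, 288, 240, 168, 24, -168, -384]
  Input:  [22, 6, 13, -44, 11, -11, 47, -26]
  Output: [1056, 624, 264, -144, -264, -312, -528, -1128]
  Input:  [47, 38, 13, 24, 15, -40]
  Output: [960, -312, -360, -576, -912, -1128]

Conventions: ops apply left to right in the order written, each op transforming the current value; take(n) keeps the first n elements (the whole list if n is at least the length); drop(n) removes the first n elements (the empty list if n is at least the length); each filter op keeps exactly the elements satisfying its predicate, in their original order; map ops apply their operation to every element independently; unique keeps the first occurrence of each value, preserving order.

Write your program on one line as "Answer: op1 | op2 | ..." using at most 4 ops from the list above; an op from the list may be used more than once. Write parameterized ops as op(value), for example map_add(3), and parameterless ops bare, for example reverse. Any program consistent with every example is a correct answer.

map_mul(8) | map_mul(3) | sort_asc | map_neg

Check, running the answer program on each example:
  [16, -10, -35, -12, 7, -7, -27, -1] -> [128, -80, -280, -96, 56, -56, -216, -8] -> [384, -240, -840, -288, 168, -168, -648, -24] -> [-840, -648, -288, -240, -168, -24, 168, 384] -> [840, 648, 288, 240, 168, 24, -168, -384]
  [22, 6, 13, -44, 11, -11, 47, -26] -> [176, 48, 104, -352, 88, -88, 376, -208] -> [528, 144, 312, -1056, 264, -264, 1128, -624] -> [-1056, -624, -264, 144, 264, 312, 528, 1128] -> [1056, 624, 264, -144, -264, -312, -528, -1128]
  [47, 38, 13, 24, 15, -40] -> [376, 304, 104, 192, 120, -320] -> [1128, 912, 312, 576, 360, -960] -> [-960, 312, 360, 576, 912, 1128] -> [960, -312, -360, -576, -912, -1128]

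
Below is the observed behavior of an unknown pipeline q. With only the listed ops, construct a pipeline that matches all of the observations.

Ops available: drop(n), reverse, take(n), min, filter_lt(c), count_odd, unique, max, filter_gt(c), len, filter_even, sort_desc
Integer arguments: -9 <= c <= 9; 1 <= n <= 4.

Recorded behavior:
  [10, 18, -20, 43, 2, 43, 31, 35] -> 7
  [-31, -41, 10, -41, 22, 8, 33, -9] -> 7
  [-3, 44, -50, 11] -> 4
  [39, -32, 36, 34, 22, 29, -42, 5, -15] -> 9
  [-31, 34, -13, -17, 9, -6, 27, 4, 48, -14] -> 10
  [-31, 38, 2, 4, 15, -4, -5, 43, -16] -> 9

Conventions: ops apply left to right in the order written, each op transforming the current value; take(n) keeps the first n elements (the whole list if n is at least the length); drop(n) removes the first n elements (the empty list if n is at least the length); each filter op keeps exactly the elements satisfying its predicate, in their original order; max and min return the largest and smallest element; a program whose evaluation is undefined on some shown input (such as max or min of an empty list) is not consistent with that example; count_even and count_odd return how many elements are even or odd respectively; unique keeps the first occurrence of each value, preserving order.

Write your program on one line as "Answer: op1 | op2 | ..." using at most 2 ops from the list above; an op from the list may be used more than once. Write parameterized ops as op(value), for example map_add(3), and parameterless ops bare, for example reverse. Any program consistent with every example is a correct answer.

unique | len

Check, running the answer program on each example:
  [10, 18, -20, 43, 2, 43, 31, 35] -> [10, 18, -20, 43, 2, 31, 35] -> 7
  [-31, -41, 10, -41, 22, 8, 33, -9] -> [-31, -41, 10, 22, 8, 33, -9] -> 7
  [-3, 44, -50, 11] -> [-3, 44, -50, 11] -> 4
  [39, -32, 36, 34, 22, 29, -42, 5, -15] -> [39, -32, 36, 34, 22, 29, -42, 5, -15] -> 9
  [-31, 34, -13, -17, 9, -6, 27, 4, 48, -14] -> [-31, 34, -13, -17, 9, -6, 27, 4, 48, -14] -> 10
  [-31, 38, 2, 4, 15, -4, -5, 43, -16] -> [-31, 38, 2, 4, 15, -4, -5, 43, -16] -> 9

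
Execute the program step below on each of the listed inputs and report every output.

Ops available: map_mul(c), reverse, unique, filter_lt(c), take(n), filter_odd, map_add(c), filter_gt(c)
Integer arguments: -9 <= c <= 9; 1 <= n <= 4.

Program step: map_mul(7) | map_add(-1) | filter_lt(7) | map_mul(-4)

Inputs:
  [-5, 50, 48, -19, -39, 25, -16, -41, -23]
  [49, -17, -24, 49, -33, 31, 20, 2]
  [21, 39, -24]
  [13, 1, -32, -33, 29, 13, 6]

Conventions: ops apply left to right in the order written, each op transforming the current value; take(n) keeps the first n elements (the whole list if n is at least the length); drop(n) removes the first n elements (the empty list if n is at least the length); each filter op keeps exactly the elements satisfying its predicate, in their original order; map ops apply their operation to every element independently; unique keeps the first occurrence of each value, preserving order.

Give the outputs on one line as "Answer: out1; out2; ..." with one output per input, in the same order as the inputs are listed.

[144, 536, 1096, 452, 1152, 648]; [480, 676, 928]; [676]; [-24, 900, 928]

Execution, op by op:
  [-5, 50, 48, -19, -39, 25, -16, -41, -23] -> [-35, 350, 336, -133, -273, 175, -112, -287, -161] -> [-36, 349, 335, -134, -274, 174, -113, -288, -162] -> [-36, -134, -274, -113, -288, -162] -> [144, 536, 1096, 452, 1152, 648]
  [49, -17, -24, 49, -33, 31, 20, 2] -> [343, -119, -168, 343, -231, 217, 140, 14] -> [342, -120, -169, 342, -232, 216, 139, 13] -> [-120, -169, -232] -> [480, 676, 928]
  [21, 39, -24] -> [147, 273, -168] -> [146, 272, -169] -> [-169] -> [676]
  [13, 1, -32, -33, 29, 13, 6] -> [91, 7, -224, -231, 203, 91, 42] -> [90, 6, -225, -232, 202, 90, 41] -> [6, -225, -232] -> [-24, 900, 928]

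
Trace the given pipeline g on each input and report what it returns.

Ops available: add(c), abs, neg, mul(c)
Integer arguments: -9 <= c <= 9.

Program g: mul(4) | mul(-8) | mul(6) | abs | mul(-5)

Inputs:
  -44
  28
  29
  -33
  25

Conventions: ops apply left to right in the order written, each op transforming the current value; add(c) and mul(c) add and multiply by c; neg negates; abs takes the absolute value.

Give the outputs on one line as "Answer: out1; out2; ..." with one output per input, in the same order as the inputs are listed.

-42240; -26880; -27840; -31680; -24000

Execution, op by op:
  -44 -> -176 -> 1408 -> 8448 -> 8448 -> -42240
  28 -> 112 -> -896 -> -5376 -> 5376 -> -26880
  29 -> 116 -> -928 -> -5568 -> 5568 -> -27840
  -33 -> -132 -> 1056 -> 6336 -> 6336 -> -31680
  25 -> 100 -> -800 -> -4800 -> 4800 -> -24000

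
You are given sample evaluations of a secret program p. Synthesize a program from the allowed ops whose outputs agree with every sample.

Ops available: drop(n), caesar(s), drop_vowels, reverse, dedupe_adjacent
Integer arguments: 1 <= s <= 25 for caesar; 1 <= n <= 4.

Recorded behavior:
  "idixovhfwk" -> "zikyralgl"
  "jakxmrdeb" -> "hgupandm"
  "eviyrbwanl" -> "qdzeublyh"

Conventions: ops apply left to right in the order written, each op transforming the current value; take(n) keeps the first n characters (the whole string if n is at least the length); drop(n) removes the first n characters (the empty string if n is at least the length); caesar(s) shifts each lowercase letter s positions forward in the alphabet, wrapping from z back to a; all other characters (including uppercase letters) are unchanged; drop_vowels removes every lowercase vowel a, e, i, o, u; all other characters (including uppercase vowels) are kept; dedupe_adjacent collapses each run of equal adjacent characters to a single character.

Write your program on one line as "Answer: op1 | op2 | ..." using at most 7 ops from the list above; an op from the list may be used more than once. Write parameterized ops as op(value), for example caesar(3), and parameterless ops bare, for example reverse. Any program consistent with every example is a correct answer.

reverse | drop(1) | reverse | caesar(10) | reverse | caesar(19)

Check, running the answer program on each example:
  "idixovhfwk" -> "kwfhvoxidi" -> "wfhvoxidi" -> "idixovhfw" -> "snshyfrpg" -> "gprfyhsns" -> "zikyralgl"
  "jakxmrdeb" -> "bedrmxkaj" -> "edrmxkaj" -> "jakxmrde" -> "tkuhwbno" -> "onbwhukt" -> "hgupandm"
  "eviyrbwanl" -> "lnawbryive" -> "nawbryive" -> "eviyrbwan" -> "ofsiblgkx" -> "xkglbisfo" -> "qdzeublyh"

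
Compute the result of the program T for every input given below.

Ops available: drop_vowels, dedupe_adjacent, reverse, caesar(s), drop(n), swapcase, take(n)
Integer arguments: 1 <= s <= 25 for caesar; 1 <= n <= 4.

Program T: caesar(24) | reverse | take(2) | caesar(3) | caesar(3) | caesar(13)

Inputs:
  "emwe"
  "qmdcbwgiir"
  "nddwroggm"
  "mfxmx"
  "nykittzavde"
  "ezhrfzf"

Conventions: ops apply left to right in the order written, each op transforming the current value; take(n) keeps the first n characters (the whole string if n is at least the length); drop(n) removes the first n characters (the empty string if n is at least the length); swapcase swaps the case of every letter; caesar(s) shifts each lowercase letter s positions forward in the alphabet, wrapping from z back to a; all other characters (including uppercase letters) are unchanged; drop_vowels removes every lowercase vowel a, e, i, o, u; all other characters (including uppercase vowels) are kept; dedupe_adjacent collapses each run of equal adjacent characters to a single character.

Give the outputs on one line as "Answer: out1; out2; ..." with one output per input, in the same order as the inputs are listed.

Execution, op by op:
  "emwe" -> "ckuc" -> "cukc" -> "cu" -> "fx" -> "ia" -> "vn"
  "qmdcbwgiir" -> "okbazueggp" -> "pggeuzabko" -> "pg" -> "sj" -> "vm" -> "iz"
  "nddwroggm" -> "lbbupmeek" -> "keempubbl" -> "ke" -> "nh" -> "qk" -> "dx"
  "mfxmx" -> "kdvkv" -> "vkvdk" -> "vk" -> "yn" -> "bq" -> "od"
  "nykittzavde" -> "lwigrrxytbc" -> "cbtyxrrgiwl" -> "cb" -> "fe" -> "ih" -> "vu"
  "ezhrfzf" -> "cxfpdxd" -> "dxdpfxc" -> "dx" -> "ga" -> "jd" -> "wq"

"vn"; "iz"; "dx"; "od"; "vu"; "wq"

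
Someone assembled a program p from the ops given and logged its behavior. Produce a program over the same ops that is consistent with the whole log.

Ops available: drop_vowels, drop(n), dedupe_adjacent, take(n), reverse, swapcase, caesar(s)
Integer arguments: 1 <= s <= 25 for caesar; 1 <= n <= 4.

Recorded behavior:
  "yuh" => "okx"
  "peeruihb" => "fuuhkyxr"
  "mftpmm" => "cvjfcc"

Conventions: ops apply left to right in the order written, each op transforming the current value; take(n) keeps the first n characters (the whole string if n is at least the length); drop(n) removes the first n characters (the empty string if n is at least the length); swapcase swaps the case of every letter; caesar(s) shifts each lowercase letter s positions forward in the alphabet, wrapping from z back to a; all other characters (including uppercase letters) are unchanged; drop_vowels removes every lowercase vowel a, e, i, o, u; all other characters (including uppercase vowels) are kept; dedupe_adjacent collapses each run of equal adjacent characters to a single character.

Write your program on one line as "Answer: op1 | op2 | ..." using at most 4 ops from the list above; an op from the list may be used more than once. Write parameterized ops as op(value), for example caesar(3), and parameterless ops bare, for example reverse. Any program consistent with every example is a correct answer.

reverse | caesar(16) | reverse

Check, running the answer program on each example:
  "yuh" -> "huy" -> "xko" -> "okx"
  "peeruihb" -> "bhiureep" -> "rxykhuuf" -> "fuuhkyxr"
  "mftpmm" -> "mmptfm" -> "ccfjvc" -> "cvjfcc"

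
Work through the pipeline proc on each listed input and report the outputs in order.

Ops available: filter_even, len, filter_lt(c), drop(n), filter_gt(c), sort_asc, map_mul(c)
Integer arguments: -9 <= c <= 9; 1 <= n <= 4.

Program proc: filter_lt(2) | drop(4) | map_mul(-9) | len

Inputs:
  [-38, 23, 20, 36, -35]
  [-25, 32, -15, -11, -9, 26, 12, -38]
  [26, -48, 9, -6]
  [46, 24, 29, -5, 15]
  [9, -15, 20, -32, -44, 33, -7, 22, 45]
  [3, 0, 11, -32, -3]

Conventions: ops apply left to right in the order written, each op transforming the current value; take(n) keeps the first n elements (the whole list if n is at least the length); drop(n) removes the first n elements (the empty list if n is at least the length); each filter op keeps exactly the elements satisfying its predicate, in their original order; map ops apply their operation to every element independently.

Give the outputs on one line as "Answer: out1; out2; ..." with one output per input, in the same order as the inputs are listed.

0; 1; 0; 0; 0; 0

Execution, op by op:
  [-38, 23, 20, 36, -35] -> [-38, -35] -> [] -> [] -> 0
  [-25, 32, -15, -11, -9, 26, 12, -38] -> [-25, -15, -11, -9, -38] -> [-38] -> [342] -> 1
  [26, -48, 9, -6] -> [-48, -6] -> [] -> [] -> 0
  [46, 24, 29, -5, 15] -> [-5] -> [] -> [] -> 0
  [9, -15, 20, -32, -44, 33, -7, 22, 45] -> [-15, -32, -44, -7] -> [] -> [] -> 0
  [3, 0, 11, -32, -3] -> [0, -32, -3] -> [] -> [] -> 0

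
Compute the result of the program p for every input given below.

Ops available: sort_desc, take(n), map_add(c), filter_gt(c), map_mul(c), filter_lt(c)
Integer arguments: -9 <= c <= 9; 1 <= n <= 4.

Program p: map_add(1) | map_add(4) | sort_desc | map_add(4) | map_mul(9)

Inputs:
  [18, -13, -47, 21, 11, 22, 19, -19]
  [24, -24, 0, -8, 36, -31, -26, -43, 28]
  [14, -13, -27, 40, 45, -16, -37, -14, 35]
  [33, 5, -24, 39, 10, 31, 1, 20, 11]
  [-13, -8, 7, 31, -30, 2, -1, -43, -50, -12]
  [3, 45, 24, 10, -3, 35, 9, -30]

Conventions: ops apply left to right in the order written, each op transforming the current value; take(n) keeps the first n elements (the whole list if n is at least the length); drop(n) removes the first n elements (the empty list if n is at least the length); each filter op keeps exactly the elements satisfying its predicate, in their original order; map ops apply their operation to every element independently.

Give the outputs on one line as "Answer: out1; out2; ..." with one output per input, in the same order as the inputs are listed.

Execution, op by op:
  [18, -13, -47, 21, 11, 22, 19, -19] -> [19, -12, -46, 22, 12, 23, 20, -18] -> [23, -8, -42, 26, 16, 27, 24, -14] -> [27, 26, 24, 23, 16, -8, -14, -42] -> [31, 30, 28, 27, 20, -4, -10, -38] -> [279, 270, 252, 243, 180, -36, -90, -342]
  [24, -24, 0, -8, 36, -31, -26, -43, 28] -> [25, -23, 1, -7, 37, -30, -25, -42, 29] -> [29, -19, 5, -3, 41, -26, -21, -38, 33] -> [41, 33, 29, 5, -3, -19, -21, -26, -38] -> [45, 37, 33, 9, 1, -15, -17, -22, -34] -> [405, 333, 297, 81, 9, -135, -153, -198, -306]
  [14, -13, -27, 40, 45, -16, -37, -14, 35] -> [15, -12, -26, 41, 46, -15, -36, -13, 36] -> [19, -8, -22, 45, 50, -11, -32, -9, 40] -> [50, 45, 40, 19, -8, -9, -11, -22, -32] -> [54, 49, 44, 23, -4, -5, -7, -18, -28] -> [486, 441, 396, 207, -36, -45, -63, -162, -252]
  [33, 5, -24, 39, 10, 31, 1, 20, 11] -> [34, 6, -23, 40, 11, 32, 2, 21, 12] -> [38, 10, -19, 44, 15, 36, 6, 25, 16] -> [44, 38, 36, 25, 16, 15, 10, 6, -19] -> [48, 42, 40, 29, 20, 19, 14, 10, -15] -> [432, 378, 360, 261, 180, 171, 126, 90, -135]
  [-13, -8, 7, 31, -30, 2, -1, -43, -50, -12] -> [-12, -7, 8, 32, -29, 3, 0, -42, -49, -11] -> [-8, -3, 12, 36, -25, 7, 4, -38, -45, -7] -> [36, 12, 7, 4, -3, -7, -8, -25, -38, -45] -> [40, 16, 11, 8, 1, -3, -4, -21, -34, -41] -> [360, 144, 99, 72, 9, -27, -36, -189, -306, -369]
  [3, 45, 24, 10, -3, 35, 9, -30] -> [4, 46, 25, 11, -2, 36, 10, -29] -> [8, 50, 29, 15, 2, 40, 14, -25] -> [50, 40, 29, 15, 14, 8, 2, -25] -> [54, 44, 33, 19, 18, 12, 6, -21] -> [486, 396, 297, 171, 162, 108, 54, -189]

[279, 270, 252, 243, 180, -36, -90, -342]; [405, 333, 297, 81, 9, -135, -153, -198, -306]; [486, 441, 396, 207, -36, -45, -63, -162, -252]; [432, 378, 360, 261, 180, 171, 126, 90, -135]; [360, 144, 99, 72, 9, -27, -36, -189, -306, -369]; [486, 396, 297, 171, 162, 108, 54, -189]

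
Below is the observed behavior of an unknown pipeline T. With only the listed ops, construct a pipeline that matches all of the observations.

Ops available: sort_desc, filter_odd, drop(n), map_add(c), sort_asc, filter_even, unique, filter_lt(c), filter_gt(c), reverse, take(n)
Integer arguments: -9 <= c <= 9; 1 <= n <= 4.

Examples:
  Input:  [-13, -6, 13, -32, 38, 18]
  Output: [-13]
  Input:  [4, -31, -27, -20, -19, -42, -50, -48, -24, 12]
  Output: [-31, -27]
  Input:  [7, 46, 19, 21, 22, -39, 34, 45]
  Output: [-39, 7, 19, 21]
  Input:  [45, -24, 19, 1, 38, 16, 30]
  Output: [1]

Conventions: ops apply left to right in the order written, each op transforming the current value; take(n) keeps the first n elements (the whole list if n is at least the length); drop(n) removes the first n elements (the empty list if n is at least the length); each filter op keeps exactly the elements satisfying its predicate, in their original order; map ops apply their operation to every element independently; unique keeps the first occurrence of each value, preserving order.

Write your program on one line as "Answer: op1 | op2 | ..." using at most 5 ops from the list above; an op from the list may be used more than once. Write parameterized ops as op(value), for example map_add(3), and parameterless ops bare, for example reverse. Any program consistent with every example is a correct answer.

sort_desc | drop(4) | reverse | filter_odd

Check, running the answer program on each example:
  [-13, -6, 13, -32, 38, 18] -> [38, 18, 13, -6, -13, -32] -> [-13, -32] -> [-32, -13] -> [-13]
  [4, -31, -27, -20, -19, -42, -50, -48, -24, 12] -> [12, 4, -19, -20, -24, -27, -31, -42, -48, -50] -> [-24, -27, -31, -42, -48, -50] -> [-50, -48, -42, -31, -27, -24] -> [-31, -27]
  [7, 46, 19, 21, 22, -39, 34, 45] -> [46, 45, 34, 22, 21, 19, 7, -39] -> [21, 19, 7, -39] -> [-39, 7, 19, 21] -> [-39, 7, 19, 21]
  [45, -24, 19, 1, 38, 16, 30] -> [45, 38, 30, 19, 16, 1, -24] -> [16, 1, -24] -> [-24, 1, 16] -> [1]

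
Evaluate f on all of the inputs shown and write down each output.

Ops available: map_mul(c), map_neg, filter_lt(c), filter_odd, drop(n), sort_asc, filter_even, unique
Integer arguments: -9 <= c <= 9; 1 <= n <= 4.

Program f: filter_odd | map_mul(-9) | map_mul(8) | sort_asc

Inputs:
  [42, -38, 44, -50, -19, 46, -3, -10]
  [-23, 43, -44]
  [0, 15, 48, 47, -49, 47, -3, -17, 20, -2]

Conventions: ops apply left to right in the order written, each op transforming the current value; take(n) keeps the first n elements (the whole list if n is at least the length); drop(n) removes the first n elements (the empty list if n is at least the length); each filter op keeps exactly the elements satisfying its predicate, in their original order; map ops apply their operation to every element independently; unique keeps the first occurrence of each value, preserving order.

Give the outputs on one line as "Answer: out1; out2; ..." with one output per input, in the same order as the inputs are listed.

[216, 1368]; [-3096, 1656]; [-3384, -3384, -1080, 216, 1224, 3528]

Execution, op by op:
  [42, -38, 44, -50, -19, 46, -3, -10] -> [-19, -3] -> [171, 27] -> [1368, 216] -> [216, 1368]
  [-23, 43, -44] -> [-23, 43] -> [207, -387] -> [1656, -3096] -> [-3096, 1656]
  [0, 15, 48, 47, -49, 47, -3, -17, 20, -2] -> [15, 47, -49, 47, -3, -17] -> [-135, -423, 441, -423, 27, 153] -> [-1080, -3384, 3528, -3384, 216, 1224] -> [-3384, -3384, -1080, 216, 1224, 3528]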